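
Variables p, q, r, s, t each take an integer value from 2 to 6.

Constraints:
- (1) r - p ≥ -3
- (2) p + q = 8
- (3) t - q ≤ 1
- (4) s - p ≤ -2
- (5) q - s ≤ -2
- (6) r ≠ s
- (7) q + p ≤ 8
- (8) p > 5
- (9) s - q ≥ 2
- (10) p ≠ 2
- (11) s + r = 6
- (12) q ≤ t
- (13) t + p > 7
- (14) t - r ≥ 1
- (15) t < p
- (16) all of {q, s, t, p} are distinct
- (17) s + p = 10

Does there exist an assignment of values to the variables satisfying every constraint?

Constraints 1, 3, 4, 9, and 14 give s − q ≥ 2, q − t ≥ -1, t − r ≥ 1, r − p ≥ -3, p − s ≥ 2.
Adding all 5 inequalities: the left sides telescope to 0, and the right sides sum to 2 + (-1) + 1 + (-3) + 2 = 1. So 0 ≥ 1, which is false.

Unsatisfiable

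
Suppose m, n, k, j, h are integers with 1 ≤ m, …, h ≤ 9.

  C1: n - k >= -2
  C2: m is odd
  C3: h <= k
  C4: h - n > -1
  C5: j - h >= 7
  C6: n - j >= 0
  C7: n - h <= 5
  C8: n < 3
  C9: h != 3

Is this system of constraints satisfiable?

Constraints 5, 6, and 7 give h − n ≥ -5, n − j ≥ 0, j − h ≥ 7.
Adding all 3 inequalities: the left sides telescope to 0, and the right sides sum to (-5) + 0 + 7 = 2. So 0 ≥ 2, which is false.

Unsatisfiable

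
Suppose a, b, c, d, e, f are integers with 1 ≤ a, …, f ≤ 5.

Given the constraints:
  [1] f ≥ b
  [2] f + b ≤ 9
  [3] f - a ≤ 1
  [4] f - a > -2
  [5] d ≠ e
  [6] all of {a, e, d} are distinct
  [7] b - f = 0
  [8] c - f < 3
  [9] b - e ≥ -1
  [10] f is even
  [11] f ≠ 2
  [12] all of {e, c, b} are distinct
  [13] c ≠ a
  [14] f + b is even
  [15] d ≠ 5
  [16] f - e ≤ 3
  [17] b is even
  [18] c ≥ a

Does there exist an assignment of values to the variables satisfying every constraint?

Satisfiable

The assignment a = 3, b = 4, c = 5, d = 4, e = 2, f = 4 works:
  constraint 2 holds since f + b = 8.
  constraint 3 holds since f - a = 1.
The rest check out directly.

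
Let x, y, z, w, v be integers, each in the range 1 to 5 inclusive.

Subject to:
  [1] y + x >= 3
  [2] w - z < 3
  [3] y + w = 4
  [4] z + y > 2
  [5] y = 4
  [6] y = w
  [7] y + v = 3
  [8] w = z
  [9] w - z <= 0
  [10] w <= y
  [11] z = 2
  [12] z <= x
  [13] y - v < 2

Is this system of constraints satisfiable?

Constraint 5 fixes y = 4 and constraint 11 fixes z = 2. Constraints 6 and 8 give y = w = z, so y = z. But 4 ≠ 2 — contradiction.

Unsatisfiable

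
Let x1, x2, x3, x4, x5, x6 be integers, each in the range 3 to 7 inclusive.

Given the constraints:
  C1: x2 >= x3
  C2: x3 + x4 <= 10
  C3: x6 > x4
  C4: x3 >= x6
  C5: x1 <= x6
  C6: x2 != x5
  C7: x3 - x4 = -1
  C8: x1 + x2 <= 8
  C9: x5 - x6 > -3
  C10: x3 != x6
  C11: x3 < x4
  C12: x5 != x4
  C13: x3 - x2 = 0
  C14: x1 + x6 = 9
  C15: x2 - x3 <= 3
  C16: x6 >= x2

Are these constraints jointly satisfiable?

Constraints 3, 4, and 11 give x3 < x4, x4 < x6, x6 ≤ x3. Chaining: x3 < x4 < x6 ≤ x3, which forces x3 < x3 — impossible.

Unsatisfiable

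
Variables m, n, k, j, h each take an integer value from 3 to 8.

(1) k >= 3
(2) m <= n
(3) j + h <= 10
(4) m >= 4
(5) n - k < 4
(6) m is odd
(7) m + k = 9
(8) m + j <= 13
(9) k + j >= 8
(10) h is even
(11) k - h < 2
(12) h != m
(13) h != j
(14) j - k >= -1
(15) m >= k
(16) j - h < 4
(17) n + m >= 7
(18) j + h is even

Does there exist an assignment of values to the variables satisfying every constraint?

Take m = 5, n = 5, k = 4, j = 6, h = 4. Then constraint 3: j + h = 10; constraint 5: n - k = 1; constraint 7: m + k = 9, and every other listed constraint is also met.

Satisfiable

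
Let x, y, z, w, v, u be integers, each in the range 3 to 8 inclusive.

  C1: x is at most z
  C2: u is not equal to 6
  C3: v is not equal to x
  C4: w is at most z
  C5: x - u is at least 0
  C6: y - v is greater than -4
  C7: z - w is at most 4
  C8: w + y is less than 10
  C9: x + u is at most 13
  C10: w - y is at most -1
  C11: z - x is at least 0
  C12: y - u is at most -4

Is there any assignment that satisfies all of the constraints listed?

Unsatisfiable

Constraints 5, 7, 10, 11, and 12 give x − u ≥ 0, u − y ≥ 4, y − w ≥ 1, w − z ≥ -4, z − x ≥ 0.
Adding all 5 inequalities: the left sides telescope to 0, and the right sides sum to 0 + 4 + 1 + (-4) + 0 = 1. So 0 ≥ 1, which is false.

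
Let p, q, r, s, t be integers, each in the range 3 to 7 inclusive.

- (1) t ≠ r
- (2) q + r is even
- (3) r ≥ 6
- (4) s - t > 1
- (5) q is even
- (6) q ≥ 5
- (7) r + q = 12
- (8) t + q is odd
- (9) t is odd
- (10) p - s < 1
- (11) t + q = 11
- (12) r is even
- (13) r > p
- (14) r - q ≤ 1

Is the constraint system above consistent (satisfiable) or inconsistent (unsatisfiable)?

The assignment p = 5, q = 6, r = 6, s = 7, t = 5 works:
  constraint 4 holds since s - t = 2.
  constraint 7 holds since r + q = 12.
  constraint 10 holds since p - s = -2.
The rest check out directly.

Satisfiable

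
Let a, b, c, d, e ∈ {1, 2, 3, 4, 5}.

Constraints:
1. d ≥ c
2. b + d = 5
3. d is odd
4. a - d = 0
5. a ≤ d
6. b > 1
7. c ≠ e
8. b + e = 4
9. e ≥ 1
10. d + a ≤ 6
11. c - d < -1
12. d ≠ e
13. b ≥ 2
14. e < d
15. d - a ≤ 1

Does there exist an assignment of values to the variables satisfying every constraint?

Take a = 3, b = 2, c = 1, d = 3, e = 2. Then constraint 2: b + d = 5; constraint 4: a - d = 0, and every other listed constraint is also met.

Satisfiable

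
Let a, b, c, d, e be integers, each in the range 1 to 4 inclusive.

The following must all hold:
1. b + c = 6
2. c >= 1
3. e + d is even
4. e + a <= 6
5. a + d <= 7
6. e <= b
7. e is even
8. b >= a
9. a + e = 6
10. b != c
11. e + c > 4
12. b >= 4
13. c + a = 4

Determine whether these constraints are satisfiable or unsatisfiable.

Satisfiable

Setting (a, b, c, d, e) = (2, 4, 2, 4, 4) satisfies everything: constraint 1: b + c = 6; constraint 4: e + a = 6; constraint 5: a + d = 6, and the others follow.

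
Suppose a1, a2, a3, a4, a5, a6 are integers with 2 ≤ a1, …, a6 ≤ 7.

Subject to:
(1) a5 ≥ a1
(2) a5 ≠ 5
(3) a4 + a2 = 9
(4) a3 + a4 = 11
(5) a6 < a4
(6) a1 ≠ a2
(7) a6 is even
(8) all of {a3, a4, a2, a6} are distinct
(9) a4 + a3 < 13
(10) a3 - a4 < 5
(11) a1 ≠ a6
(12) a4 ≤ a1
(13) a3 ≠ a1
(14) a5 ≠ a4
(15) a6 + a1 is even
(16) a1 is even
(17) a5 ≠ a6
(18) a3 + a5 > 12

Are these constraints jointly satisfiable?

Take a1 = 4, a2 = 5, a3 = 7, a4 = 4, a5 = 7, a6 = 2. Then constraint 3: a4 + a2 = 9; constraint 4: a3 + a4 = 11, and every other listed constraint is also met.

Satisfiable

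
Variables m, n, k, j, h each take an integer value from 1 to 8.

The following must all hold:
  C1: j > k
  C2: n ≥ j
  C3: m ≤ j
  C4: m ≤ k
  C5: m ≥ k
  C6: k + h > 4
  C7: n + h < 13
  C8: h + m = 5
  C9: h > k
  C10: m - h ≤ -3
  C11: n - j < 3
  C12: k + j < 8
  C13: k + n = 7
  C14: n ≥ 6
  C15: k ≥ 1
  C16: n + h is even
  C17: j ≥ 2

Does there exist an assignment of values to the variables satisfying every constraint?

Satisfiable

The assignment m = 1, n = 6, k = 1, j = 6, h = 4 works:
  constraint 6 holds since k + h = 5.
  constraint 7 holds since n + h = 10.
The rest check out directly.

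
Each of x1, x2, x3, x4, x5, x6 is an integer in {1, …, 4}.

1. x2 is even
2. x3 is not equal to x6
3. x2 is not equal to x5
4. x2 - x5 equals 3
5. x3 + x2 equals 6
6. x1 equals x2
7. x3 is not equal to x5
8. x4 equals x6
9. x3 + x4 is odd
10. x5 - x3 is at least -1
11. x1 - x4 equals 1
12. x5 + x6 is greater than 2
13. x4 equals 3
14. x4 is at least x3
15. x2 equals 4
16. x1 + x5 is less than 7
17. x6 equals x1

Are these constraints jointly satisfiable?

Constraint 13 fixes x4 = 3 and constraint 15 fixes x2 = 4. Constraints 6, 8, and 17 give x4 = x6 = x1 = x2, so x4 = x2. But 3 ≠ 4 — contradiction.

Unsatisfiable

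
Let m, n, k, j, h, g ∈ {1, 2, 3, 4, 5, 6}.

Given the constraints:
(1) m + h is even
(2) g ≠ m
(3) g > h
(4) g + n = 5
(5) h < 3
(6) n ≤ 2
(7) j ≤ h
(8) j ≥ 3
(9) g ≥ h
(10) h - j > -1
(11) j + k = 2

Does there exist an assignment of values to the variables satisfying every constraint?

From constraints 7 and 8: h ≥ j and j ≥ 3, so h ≥ 3. From constraint 5: h ≤ 2. But 2 < 3, so no value of h works.

Unsatisfiable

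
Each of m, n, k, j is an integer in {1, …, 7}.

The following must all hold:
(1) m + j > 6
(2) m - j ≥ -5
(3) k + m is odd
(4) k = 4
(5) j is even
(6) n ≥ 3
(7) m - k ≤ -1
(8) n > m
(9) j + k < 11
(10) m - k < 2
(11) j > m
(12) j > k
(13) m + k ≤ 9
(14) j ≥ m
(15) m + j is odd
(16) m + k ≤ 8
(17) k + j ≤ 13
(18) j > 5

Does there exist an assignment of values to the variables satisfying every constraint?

Satisfiable

Setting (m, n, k, j) = (3, 5, 4, 6) satisfies everything: constraint 1: m + j = 9; constraint 2: m - j = -3; constraint 7: m - k = -1, and the others follow.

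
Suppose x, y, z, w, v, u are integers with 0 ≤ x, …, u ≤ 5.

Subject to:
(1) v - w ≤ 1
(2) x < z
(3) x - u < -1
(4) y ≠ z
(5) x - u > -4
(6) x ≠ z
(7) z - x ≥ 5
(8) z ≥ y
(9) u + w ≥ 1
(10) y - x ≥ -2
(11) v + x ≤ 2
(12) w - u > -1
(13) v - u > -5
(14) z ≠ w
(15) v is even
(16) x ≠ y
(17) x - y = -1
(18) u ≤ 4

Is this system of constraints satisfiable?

Try x = 0, y = 1, z = 5, w = 2, v = 0, u = 2.
Check constraint 1: v - w = -2; constraint 3: x - u = -2; constraint 5: x - u = -2. The remaining constraints are straightforward to verify.

Satisfiable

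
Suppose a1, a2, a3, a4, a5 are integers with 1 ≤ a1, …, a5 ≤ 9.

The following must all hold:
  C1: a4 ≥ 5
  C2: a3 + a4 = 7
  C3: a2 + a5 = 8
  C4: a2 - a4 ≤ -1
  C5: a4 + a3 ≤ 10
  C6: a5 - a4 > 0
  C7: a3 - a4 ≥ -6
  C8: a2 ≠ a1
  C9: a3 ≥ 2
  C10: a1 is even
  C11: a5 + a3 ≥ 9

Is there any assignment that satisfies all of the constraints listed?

Satisfiable

Setting (a1, a2, a3, a4, a5) = (4, 1, 2, 5, 7) satisfies everything: constraint 2: a3 + a4 = 7; constraint 3: a2 + a5 = 8, and the others follow.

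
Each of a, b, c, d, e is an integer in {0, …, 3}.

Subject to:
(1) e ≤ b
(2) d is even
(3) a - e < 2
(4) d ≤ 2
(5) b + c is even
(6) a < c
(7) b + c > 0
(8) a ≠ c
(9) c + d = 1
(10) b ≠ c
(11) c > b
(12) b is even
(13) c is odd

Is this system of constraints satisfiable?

Constraint 12 makes b even and constraint 13 makes c odd, so b + c must be odd. Constraint 5 says b + c is even — contradiction.

Unsatisfiable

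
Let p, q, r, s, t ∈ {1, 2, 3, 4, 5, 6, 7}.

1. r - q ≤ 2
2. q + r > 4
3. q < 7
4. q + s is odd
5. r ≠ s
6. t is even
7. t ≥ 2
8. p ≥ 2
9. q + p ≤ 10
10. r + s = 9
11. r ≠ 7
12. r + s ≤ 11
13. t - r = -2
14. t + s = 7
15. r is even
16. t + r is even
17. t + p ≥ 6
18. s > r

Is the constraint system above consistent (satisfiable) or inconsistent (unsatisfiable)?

Satisfiable

Setting (p, q, r, s, t) = (7, 2, 4, 5, 2) satisfies everything: constraint 1: r - q = 2; constraint 2: q + r = 6; constraint 9: q + p = 9, and the others follow.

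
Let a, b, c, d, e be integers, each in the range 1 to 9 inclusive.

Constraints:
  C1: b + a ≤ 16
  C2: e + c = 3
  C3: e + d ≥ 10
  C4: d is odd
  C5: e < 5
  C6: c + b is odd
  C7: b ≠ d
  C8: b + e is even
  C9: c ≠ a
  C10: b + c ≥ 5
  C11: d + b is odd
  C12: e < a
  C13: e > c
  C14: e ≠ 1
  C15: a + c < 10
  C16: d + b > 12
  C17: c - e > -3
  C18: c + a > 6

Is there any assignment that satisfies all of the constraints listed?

Satisfiable

One satisfying assignment is a = 8, b = 6, c = 1, d = 9, e = 2.
For the less obvious constraints — constraint 1: b + a = 14; constraint 2: e + c = 3; constraint 3: e + d = 11 — and the others hold by inspection.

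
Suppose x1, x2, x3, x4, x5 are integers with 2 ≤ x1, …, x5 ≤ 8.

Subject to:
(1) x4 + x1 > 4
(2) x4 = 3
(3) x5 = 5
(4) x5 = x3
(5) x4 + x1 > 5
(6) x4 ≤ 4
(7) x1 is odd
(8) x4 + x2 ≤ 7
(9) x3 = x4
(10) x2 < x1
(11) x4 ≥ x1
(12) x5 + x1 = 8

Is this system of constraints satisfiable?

Constraint 3 fixes x5 = 5 and constraint 2 fixes x4 = 3. Constraints 4 and 9 give x5 = x3 = x4, so x5 = x4. But 5 ≠ 3 — contradiction.

Unsatisfiable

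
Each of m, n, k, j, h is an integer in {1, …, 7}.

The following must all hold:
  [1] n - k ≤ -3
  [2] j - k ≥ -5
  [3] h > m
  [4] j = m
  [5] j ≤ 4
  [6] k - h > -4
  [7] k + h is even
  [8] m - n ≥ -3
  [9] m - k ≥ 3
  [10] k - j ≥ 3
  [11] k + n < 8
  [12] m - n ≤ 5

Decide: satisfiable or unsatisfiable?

Unsatisfiable

Constraints 1, 9, and 12 give k − n ≥ 3, n − m ≥ -5, m − k ≥ 3.
Adding all 3 inequalities: the left sides telescope to 0, and the right sides sum to 3 + (-5) + 3 = 1. So 0 ≥ 1, which is false.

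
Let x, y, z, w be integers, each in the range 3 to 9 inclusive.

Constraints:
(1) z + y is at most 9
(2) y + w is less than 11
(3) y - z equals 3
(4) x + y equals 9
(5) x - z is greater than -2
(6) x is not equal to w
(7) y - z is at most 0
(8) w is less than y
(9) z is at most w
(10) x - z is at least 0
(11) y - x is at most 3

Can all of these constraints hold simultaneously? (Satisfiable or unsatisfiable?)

Unsatisfiable

Constraints 7, 8, and 9 give z ≤ w, w < y, y ≤ z. Chaining: z ≤ w < y ≤ z, which forces z < z — impossible.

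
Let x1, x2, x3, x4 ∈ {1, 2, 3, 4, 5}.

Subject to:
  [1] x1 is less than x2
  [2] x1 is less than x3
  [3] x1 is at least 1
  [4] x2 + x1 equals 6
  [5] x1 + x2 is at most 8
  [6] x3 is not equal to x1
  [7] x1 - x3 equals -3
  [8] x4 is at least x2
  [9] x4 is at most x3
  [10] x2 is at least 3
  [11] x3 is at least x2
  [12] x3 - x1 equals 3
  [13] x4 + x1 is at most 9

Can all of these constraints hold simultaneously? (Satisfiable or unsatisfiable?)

Satisfiable

Try x1 = 2, x2 = 4, x3 = 5, x4 = 4.
Check constraint 4: x2 + x1 = 6; constraint 5: x1 + x2 = 6. The remaining constraints are straightforward to verify.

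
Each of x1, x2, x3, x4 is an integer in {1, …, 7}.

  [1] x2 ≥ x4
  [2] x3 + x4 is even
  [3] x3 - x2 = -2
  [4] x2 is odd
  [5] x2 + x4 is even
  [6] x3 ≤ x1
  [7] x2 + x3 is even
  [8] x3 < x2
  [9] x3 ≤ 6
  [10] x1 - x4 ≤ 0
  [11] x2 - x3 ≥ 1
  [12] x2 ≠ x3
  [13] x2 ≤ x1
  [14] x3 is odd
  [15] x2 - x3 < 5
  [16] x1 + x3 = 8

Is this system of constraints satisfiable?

The assignment x1 = 5, x2 = 5, x3 = 3, x4 = 5 works:
  constraint 3 holds since x3 - x2 = -2.
  constraint 10 holds since x1 - x4 = 0.
The rest check out directly.

Satisfiable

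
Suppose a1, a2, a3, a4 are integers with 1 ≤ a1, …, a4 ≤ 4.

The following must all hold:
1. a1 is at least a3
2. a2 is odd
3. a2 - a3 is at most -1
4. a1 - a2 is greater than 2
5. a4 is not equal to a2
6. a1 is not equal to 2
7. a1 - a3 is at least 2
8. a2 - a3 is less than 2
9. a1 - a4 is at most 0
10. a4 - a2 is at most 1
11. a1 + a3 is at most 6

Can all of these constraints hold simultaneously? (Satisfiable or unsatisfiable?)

Constraints 3, 7, 9, and 10 give a2 − a4 ≥ -1, a4 − a1 ≥ 0, a1 − a3 ≥ 2, a3 − a2 ≥ 1.
Adding all 4 inequalities: the left sides telescope to 0, and the right sides sum to (-1) + 0 + 2 + 1 = 2. So 0 ≥ 2, which is false.

Unsatisfiable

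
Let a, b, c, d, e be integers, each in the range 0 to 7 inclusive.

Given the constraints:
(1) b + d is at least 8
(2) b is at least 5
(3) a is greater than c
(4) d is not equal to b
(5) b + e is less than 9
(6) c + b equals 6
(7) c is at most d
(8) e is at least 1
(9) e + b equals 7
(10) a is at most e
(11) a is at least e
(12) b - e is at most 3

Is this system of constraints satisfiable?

Satisfiable

One satisfying assignment is a = 2, b = 5, c = 1, d = 6, e = 2.
For the less obvious constraints — constraint 1: b + d = 11; constraint 5: b + e = 7 — and the others hold by inspection.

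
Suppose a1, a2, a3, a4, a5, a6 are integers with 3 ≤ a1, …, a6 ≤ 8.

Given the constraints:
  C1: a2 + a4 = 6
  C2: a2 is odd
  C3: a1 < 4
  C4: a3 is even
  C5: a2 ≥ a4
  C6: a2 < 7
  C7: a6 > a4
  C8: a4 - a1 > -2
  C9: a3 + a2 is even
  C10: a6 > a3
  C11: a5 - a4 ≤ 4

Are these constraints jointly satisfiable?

Constraint 4 makes a3 even and constraint 2 makes a2 odd, so a3 + a2 must be odd. Constraint 9 says a3 + a2 is even — contradiction.

Unsatisfiable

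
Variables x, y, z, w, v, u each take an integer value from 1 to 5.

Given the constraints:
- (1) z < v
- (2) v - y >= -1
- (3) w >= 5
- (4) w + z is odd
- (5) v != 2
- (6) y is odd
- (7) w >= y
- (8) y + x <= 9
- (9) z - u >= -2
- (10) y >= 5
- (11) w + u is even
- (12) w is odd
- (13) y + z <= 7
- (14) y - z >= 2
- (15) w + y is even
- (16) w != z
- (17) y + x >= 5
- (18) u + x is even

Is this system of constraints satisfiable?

Take x = 1, y = 5, z = 2, w = 5, v = 5, u = 3. Then constraint 2: v - y = 0; constraint 8: y + x = 6; constraint 9: z - u = -1, and every other listed constraint is also met.

Satisfiable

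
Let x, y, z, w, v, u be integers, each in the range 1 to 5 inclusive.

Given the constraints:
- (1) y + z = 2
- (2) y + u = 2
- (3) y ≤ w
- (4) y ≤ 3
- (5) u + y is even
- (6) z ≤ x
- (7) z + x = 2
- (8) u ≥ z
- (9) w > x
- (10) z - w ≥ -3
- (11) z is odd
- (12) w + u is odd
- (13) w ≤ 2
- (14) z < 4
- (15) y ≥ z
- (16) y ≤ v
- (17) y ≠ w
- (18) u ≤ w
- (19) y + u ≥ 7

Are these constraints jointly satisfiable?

From constraint 4: y ≤ 3. From constraints 13 and 18: u ≤ w ≤ 2. Hence y + u ≤ 5. But constraint 19 requires y + u ≥ 7, and 7 > 5. Contradiction.

Unsatisfiable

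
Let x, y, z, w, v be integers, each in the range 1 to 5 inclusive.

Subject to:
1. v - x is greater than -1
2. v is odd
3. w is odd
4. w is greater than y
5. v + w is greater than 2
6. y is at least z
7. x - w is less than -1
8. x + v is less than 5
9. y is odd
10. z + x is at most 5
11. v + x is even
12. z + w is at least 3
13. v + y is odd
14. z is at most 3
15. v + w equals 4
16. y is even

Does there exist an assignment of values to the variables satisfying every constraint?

Unsatisfiable

Constraint 2 makes v odd and constraint 9 makes y odd, so v + y must be even. Constraint 13 says v + y is odd — contradiction.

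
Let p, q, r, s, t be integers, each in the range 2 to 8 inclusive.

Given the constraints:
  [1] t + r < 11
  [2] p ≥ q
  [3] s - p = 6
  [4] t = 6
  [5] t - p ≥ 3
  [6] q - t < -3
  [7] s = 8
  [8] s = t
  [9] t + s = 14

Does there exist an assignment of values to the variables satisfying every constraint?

Unsatisfiable

Constraint 7 fixes s = 8 and constraint 4 fixes t = 6, but constraint 8 requires s = t. Since 8 ≠ 6, contradiction.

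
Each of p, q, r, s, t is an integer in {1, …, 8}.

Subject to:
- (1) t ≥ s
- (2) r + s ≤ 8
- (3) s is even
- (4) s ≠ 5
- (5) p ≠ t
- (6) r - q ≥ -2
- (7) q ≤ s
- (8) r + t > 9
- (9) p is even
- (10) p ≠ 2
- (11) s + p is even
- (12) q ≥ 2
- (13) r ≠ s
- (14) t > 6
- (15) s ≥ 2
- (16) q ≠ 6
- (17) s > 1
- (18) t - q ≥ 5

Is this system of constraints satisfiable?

Satisfiable

Try p = 4, q = 2, r = 3, s = 2, t = 7.
Check constraint 2: r + s = 5; constraint 6: r - q = 1. The remaining constraints are straightforward to verify.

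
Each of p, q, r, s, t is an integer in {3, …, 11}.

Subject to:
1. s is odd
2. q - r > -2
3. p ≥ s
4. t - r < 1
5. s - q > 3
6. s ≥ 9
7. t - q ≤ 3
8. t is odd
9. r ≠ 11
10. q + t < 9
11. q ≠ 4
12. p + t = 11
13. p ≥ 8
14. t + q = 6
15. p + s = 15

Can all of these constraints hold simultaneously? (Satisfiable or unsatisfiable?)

From constraint 13: p ≥ 8. From constraint 6: s ≥ 9. Hence p + s ≥ 17. But constraint 15 requires p + s = 15, and 15 < 17. Contradiction.

Unsatisfiable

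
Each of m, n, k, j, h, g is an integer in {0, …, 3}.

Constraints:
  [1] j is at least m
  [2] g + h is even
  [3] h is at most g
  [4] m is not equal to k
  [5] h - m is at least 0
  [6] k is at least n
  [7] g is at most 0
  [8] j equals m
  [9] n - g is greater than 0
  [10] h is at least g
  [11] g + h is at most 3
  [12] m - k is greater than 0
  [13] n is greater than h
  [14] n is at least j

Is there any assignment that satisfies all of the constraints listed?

Unsatisfiable

Constraints 3, 5, 6, 9, and 12 give g < n, n ≤ k, k < m, m ≤ h, h ≤ g. Chaining: g < n ≤ k < m ≤ h ≤ g, which forces g < g — impossible.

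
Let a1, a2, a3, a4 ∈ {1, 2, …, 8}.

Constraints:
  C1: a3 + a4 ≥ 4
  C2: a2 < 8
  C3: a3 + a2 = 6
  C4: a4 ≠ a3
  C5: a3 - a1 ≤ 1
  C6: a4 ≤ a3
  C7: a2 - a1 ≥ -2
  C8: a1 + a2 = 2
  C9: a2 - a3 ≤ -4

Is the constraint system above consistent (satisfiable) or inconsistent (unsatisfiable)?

Constraints 5, 7, and 9 give a2 − a1 ≥ -2, a1 − a3 ≥ -1, a3 − a2 ≥ 4.
Adding all 3 inequalities: the left sides telescope to 0, and the right sides sum to (-2) + (-1) + 4 = 1. So 0 ≥ 1, which is false.

Unsatisfiable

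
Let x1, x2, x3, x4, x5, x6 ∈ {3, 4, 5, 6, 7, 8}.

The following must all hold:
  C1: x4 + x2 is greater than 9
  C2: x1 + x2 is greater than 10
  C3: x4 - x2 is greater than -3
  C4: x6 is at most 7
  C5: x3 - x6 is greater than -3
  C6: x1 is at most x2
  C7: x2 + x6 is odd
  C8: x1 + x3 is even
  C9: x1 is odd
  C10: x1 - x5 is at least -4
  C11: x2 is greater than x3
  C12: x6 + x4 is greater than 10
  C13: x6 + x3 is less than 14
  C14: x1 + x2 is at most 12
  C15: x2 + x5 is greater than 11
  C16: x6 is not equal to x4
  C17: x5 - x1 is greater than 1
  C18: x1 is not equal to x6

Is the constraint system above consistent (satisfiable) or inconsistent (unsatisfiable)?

Satisfiable

Take x1 = 5, x2 = 7, x3 = 5, x4 = 5, x5 = 7, x6 = 6. Then constraint 1: x4 + x2 = 12; constraint 2: x1 + x2 = 12; constraint 3: x4 - x2 = -2, and every other listed constraint is also met.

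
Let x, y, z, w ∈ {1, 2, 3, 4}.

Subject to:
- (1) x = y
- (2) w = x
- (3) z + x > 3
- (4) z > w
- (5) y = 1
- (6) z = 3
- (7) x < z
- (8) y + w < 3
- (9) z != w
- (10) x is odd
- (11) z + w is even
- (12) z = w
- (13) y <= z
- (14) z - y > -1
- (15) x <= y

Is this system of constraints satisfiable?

Unsatisfiable

Constraint 6 fixes z = 3 and constraint 5 fixes y = 1. Constraints 1, 2, and 12 give z = w = x = y, so z = y. But 3 ≠ 1 — contradiction.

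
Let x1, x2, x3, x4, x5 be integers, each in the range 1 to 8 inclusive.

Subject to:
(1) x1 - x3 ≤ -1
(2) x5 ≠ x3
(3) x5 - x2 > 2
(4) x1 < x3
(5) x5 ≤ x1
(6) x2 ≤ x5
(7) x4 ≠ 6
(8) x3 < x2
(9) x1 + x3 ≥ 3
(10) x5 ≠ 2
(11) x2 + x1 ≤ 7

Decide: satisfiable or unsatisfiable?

Unsatisfiable

Constraints 4, 5, 6, and 8 give x3 < x2, x2 ≤ x5, x5 ≤ x1, x1 < x3. Chaining: x3 < x2 ≤ x5 ≤ x1 < x3, which forces x3 < x3 — impossible.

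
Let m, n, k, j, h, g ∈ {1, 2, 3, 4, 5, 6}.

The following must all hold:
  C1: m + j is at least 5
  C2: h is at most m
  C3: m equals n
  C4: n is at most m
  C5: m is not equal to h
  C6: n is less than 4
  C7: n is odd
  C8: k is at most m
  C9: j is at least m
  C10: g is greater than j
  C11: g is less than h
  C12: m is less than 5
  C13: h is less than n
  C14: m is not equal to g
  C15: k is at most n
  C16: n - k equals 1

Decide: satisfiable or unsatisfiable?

Unsatisfiable

Constraints 4, 9, 10, 11, and 13 give g < h, h < n, n ≤ m, m ≤ j, j < g. Chaining: g < h < n ≤ m ≤ j < g, which forces g < g — impossible.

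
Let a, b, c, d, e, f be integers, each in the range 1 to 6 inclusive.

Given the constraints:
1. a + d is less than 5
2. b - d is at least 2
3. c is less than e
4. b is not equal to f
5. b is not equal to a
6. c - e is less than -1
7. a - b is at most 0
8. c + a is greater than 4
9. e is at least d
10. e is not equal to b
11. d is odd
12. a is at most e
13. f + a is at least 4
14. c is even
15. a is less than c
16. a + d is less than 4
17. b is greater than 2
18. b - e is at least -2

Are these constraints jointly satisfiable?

Satisfiable

The assignment a = 2, b = 5, c = 4, d = 1, e = 6, f = 3 works:
  constraint 1 holds since a + d = 3.
  constraint 2 holds since b - d = 4.
The rest check out directly.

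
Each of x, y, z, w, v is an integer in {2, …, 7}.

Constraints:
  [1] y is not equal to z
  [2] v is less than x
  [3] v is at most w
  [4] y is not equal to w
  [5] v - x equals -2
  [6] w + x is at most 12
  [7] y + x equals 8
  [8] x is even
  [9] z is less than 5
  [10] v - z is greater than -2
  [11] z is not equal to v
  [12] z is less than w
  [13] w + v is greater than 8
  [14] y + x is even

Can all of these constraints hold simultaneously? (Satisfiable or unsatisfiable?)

Setting (x, y, z, w, v) = (6, 2, 3, 6, 4) satisfies everything: constraint 5: v - x = -2; constraint 6: w + x = 12, and the others follow.

Satisfiable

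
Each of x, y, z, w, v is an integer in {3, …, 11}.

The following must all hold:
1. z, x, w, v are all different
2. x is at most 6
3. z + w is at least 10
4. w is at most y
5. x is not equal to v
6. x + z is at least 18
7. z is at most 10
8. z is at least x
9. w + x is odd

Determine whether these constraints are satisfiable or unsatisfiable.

From constraint 2: x ≤ 6. From constraint 7: z ≤ 10. Hence x + z ≤ 16. But constraint 6 requires x + z ≥ 18, and 18 > 16. Contradiction.

Unsatisfiable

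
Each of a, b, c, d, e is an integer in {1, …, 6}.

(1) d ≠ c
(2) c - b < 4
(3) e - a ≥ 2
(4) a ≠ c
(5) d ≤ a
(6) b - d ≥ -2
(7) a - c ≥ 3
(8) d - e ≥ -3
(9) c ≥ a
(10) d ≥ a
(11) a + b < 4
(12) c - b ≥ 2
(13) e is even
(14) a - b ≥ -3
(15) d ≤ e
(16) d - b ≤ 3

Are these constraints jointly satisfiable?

Constraints 3, 7, 8, 12, and 16 give d − e ≥ -3, e − a ≥ 2, a − c ≥ 3, c − b ≥ 2, b − d ≥ -3.
Adding all 5 inequalities: the left sides telescope to 0, and the right sides sum to (-3) + 2 + 3 + 2 + (-3) = 1. So 0 ≥ 1, which is false.

Unsatisfiable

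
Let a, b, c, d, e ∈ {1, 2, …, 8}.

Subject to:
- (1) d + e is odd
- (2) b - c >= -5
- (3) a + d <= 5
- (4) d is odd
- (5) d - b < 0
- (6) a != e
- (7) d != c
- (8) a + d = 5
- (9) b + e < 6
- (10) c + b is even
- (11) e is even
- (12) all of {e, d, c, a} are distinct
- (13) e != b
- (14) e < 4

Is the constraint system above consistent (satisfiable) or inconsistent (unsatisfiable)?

Satisfiable

One satisfying assignment is a = 4, b = 3, c = 7, d = 1, e = 2.
For the less obvious constraints — constraint 2: b - c = -4; constraint 3: a + d = 5 — and the others hold by inspection.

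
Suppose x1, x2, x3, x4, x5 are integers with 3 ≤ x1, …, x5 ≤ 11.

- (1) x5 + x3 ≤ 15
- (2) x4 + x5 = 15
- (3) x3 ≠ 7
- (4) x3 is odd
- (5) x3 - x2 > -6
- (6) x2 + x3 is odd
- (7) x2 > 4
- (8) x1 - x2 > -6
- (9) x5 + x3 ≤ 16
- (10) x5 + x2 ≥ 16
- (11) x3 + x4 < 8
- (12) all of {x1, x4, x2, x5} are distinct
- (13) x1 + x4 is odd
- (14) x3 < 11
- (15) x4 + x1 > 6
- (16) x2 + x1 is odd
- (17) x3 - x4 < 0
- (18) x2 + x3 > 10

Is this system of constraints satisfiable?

Satisfiable

Setting (x1, x2, x3, x4, x5) = (3, 8, 3, 4, 11) satisfies everything: constraint 1: x5 + x3 = 14; constraint 2: x4 + x5 = 15, and the others follow.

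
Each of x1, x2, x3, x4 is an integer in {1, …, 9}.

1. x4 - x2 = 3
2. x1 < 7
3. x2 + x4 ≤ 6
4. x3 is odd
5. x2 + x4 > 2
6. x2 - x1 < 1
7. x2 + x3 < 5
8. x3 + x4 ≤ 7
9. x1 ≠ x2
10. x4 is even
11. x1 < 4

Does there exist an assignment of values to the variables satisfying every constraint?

Satisfiable

Setting (x1, x2, x3, x4) = (3, 1, 1, 4) satisfies everything: constraint 1: x4 - x2 = 3; constraint 3: x2 + x4 = 5, and the others follow.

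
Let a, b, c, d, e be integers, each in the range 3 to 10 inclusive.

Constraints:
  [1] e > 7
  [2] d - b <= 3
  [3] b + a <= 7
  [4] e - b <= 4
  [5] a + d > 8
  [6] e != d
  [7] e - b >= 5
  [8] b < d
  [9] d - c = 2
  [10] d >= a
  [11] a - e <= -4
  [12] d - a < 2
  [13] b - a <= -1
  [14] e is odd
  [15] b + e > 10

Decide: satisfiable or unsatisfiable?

Unsatisfiable

Constraints 4, 11, and 13 give a − b ≥ 1, b − e ≥ -4, e − a ≥ 4.
Adding all 3 inequalities: the left sides telescope to 0, and the right sides sum to 1 + (-4) + 4 = 1. So 0 ≥ 1, which is false.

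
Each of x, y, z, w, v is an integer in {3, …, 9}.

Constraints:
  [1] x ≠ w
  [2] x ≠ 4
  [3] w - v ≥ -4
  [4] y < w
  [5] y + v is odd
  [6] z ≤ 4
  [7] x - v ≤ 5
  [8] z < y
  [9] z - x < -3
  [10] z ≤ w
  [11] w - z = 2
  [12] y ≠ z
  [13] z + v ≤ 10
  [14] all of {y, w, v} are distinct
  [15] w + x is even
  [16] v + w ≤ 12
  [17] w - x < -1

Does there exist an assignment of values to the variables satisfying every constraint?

Take x = 9, y = 4, z = 3, w = 5, v = 7. Then constraint 3: w - v = -2; constraint 7: x - v = 2, and every other listed constraint is also met.

Satisfiable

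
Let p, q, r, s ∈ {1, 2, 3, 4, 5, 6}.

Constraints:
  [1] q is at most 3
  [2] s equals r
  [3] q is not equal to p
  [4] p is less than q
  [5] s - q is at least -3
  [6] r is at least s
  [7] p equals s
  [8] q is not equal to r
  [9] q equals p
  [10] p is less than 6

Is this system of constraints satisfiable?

Unsatisfiable

From constraints 2, 7, and 9, q = p = s = r, so q = r. But constraint 8 says q ≠ r. Contradiction.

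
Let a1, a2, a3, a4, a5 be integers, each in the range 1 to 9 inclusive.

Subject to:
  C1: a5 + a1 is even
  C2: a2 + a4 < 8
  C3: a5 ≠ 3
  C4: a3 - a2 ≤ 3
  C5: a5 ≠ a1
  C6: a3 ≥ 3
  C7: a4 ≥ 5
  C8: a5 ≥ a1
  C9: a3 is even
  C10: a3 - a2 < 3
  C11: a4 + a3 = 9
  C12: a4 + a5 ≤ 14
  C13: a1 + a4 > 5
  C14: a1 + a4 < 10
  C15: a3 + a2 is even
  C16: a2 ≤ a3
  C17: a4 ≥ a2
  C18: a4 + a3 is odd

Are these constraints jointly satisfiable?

Setting (a1, a2, a3, a4, a5) = (3, 2, 4, 5, 9) satisfies everything: constraint 2: a2 + a4 = 7; constraint 4: a3 - a2 = 2, and the others follow.

Satisfiable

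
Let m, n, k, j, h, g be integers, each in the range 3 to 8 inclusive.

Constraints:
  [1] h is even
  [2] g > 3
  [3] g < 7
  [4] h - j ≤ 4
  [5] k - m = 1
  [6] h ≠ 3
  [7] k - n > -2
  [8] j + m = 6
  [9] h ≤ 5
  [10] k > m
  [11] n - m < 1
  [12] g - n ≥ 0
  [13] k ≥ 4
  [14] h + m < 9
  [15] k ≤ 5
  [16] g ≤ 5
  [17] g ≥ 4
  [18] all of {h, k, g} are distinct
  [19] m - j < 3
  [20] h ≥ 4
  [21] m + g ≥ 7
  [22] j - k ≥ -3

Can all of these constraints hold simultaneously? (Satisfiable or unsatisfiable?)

Constraints 9, 13, 15, 16, 17, and 20 confine each of h, k, g to the 2 values {4, 5}.
Constraint 18 requires all 3 of them to be distinct, but only 2 values are available — impossible by the pigeonhole principle.

Unsatisfiable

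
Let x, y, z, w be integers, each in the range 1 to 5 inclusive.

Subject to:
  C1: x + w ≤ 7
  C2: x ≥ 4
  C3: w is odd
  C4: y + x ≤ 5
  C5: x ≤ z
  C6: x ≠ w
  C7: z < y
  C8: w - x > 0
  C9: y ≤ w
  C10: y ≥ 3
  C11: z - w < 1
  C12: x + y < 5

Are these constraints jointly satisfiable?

Unsatisfiable

From constraint 10: y ≥ 3. From constraint 2: x ≥ 4. Hence y + x ≥ 7. But constraint 4 requires y + x ≤ 5, and 5 < 7. Contradiction.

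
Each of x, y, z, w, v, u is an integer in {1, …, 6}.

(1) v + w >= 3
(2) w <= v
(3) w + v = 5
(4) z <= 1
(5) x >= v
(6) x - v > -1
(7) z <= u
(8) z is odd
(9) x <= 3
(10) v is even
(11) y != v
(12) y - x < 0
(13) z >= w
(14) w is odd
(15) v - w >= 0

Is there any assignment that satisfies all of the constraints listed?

Unsatisfiable

From constraints 4 and 13: w ≤ z ≤ 1. From constraints 5 and 9: v ≤ x ≤ 3. Hence w + v ≤ 4. But constraint 3 requires w + v = 5, and 5 > 4. Contradiction.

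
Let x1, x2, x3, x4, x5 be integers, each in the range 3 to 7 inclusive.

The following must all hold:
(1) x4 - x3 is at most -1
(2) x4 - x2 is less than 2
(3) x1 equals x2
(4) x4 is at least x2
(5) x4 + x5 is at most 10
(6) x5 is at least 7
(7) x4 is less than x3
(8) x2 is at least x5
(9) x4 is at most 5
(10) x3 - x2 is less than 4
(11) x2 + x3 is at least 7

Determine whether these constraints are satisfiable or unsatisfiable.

From constraints 6 and 8: x2 ≥ x5 and x5 ≥ 7, so x2 ≥ 7. From constraints 4 and 9: x2 ≤ x4 and x4 ≤ 5, so x2 ≤ 5. But 5 < 7, so no value of x2 works.

Unsatisfiable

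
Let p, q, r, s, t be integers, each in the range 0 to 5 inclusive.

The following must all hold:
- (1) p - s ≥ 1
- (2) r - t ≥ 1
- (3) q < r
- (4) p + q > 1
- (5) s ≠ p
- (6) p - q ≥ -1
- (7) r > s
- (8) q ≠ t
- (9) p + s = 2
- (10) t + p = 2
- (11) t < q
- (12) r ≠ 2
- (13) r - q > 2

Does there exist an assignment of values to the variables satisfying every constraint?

Try p = 2, q = 1, r = 4, s = 0, t = 0.
Check constraint 1: p - s = 2; constraint 2: r - t = 4; constraint 4: p + q = 3. The remaining constraints are straightforward to verify.

Satisfiable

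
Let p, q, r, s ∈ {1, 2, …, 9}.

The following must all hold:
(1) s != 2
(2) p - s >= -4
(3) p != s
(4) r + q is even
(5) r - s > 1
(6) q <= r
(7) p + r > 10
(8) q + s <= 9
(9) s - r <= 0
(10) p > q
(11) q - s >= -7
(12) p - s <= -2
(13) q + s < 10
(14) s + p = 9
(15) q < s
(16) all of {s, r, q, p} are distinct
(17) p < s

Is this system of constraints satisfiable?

Satisfiable

The assignment p = 3, q = 1, r = 9, s = 6 works:
  constraint 2 holds since p - s = -3.
  constraint 5 holds since r - s = 3.
The rest check out directly.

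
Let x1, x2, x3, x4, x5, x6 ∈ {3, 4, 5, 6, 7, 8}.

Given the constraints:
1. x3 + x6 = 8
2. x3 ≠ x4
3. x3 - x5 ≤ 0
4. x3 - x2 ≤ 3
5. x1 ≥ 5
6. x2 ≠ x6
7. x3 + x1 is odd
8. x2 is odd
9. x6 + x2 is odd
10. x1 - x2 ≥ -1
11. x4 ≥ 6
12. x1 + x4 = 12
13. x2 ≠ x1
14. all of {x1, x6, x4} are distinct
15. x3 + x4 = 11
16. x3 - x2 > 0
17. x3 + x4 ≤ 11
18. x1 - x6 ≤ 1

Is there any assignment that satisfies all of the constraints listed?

Setting (x1, x2, x3, x4, x5, x6) = (5, 3, 4, 7, 6, 4) satisfies everything: constraint 1: x3 + x6 = 8; constraint 3: x3 - x5 = -2; constraint 4: x3 - x2 = 1, and the others follow.

Satisfiable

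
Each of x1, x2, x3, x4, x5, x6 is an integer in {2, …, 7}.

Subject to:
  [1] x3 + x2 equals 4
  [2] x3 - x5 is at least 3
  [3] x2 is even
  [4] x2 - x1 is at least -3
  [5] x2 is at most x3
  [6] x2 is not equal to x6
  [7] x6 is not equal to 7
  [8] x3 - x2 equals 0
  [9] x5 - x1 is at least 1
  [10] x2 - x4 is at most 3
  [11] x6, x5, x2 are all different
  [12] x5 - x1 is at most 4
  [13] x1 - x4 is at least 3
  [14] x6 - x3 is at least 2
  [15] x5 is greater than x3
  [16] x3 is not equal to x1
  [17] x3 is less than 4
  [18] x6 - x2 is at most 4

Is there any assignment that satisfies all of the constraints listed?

Constraints 2, 9, 10, 13, 14, and 18 give x2 − x6 ≥ -4, x6 − x3 ≥ 2, x3 − x5 ≥ 3, x5 − x1 ≥ 1, x1 − x4 ≥ 3, x4 − x2 ≥ -3.
Adding all 6 inequalities: the left sides telescope to 0, and the right sides sum to (-4) + 2 + 3 + 1 + 3 + (-3) = 2. So 0 ≥ 2, which is false.

Unsatisfiable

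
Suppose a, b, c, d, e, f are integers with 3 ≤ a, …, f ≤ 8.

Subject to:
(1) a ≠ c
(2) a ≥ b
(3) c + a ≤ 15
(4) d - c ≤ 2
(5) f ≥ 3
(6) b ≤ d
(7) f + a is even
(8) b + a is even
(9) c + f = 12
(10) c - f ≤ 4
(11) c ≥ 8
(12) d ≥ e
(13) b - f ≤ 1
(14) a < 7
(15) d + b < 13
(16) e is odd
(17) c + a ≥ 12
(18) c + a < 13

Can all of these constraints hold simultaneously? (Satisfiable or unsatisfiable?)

Satisfiable

One satisfying assignment is a = 4, b = 4, c = 8, d = 7, e = 3, f = 4.
For the less obvious constraints — constraint 3: c + a = 12; constraint 4: d - c = -1; constraint 9: c + f = 12 — and the others hold by inspection.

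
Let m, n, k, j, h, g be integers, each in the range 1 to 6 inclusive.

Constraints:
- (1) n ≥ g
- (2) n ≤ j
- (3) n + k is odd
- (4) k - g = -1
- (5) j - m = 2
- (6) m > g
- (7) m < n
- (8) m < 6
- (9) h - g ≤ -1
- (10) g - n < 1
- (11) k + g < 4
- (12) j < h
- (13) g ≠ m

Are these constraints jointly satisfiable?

Unsatisfiable

Constraints 2, 6, 7, 9, and 12 give m < n, n ≤ j, j < h, h < g, g < m. Chaining: m < n ≤ j < h < g < m, which forces m < m — impossible.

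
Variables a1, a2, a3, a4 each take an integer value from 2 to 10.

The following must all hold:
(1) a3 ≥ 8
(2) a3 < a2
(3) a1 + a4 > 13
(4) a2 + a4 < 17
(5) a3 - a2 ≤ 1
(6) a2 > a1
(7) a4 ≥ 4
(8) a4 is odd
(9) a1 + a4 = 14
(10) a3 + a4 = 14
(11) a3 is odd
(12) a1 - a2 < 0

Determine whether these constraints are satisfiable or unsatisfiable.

One satisfying assignment is a1 = 9, a2 = 10, a3 = 9, a4 = 5.
For the less obvious constraints — constraint 3: a1 + a4 = 14; constraint 4: a2 + a4 = 15 — and the others hold by inspection.

Satisfiable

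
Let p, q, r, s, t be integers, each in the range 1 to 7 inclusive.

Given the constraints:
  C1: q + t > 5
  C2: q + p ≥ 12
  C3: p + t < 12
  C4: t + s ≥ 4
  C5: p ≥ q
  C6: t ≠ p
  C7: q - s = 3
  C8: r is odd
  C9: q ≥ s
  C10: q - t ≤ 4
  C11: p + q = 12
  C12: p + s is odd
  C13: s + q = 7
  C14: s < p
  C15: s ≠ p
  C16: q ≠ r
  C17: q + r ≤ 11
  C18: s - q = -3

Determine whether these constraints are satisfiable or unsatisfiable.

Try p = 7, q = 5, r = 3, s = 2, t = 3.
Check constraint 1: q + t = 8; constraint 2: q + p = 12; constraint 3: p + t = 10. The remaining constraints are straightforward to verify.

Satisfiable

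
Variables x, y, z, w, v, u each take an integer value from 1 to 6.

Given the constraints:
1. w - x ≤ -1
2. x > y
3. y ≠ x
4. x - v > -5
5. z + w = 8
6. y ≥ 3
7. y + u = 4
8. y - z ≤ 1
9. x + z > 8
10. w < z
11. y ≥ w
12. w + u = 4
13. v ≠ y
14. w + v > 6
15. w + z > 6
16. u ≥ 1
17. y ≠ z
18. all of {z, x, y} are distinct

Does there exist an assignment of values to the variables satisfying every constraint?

The assignment x = 4, y = 3, z = 5, w = 3, v = 6, u = 1 works:
  constraint 1 holds since w - x = -1.
  constraint 4 holds since x - v = -2.
  constraint 5 holds since z + w = 8.
The rest check out directly.

Satisfiable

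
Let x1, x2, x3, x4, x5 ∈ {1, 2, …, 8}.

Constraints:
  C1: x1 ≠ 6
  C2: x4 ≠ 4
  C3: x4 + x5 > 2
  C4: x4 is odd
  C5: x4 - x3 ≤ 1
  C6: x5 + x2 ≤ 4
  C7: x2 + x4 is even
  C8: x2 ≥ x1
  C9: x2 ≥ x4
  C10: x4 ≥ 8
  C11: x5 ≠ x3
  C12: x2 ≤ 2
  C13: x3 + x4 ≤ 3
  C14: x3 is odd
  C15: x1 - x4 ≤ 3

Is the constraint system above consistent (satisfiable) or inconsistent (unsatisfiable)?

From constraints 9 and 10: x2 ≥ x4 and x4 ≥ 8, so x2 ≥ 8. From constraint 12: x2 ≤ 2. But 2 < 8, so no value of x2 works.

Unsatisfiable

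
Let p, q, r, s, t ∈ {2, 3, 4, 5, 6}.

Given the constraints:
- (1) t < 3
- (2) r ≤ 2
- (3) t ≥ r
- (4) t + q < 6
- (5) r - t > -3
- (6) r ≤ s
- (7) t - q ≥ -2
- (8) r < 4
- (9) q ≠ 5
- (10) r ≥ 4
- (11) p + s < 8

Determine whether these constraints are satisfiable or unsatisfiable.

Unsatisfiable

From constraint 10: r ≥ 4. From constraint 2: r ≤ 2. But 2 < 4, so no value of r works.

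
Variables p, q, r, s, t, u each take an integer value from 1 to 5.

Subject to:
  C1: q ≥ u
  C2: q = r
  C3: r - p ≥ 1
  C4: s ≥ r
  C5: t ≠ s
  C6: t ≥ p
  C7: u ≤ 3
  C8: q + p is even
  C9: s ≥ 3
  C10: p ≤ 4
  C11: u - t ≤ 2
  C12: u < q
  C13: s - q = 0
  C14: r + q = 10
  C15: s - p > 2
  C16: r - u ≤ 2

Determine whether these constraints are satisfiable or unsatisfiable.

Satisfiable

Try p = 1, q = 5, r = 5, s = 5, t = 2, u = 3.
Check constraint 3: r - p = 4; constraint 11: u - t = 1; constraint 13: s - q = 0. The remaining constraints are straightforward to verify.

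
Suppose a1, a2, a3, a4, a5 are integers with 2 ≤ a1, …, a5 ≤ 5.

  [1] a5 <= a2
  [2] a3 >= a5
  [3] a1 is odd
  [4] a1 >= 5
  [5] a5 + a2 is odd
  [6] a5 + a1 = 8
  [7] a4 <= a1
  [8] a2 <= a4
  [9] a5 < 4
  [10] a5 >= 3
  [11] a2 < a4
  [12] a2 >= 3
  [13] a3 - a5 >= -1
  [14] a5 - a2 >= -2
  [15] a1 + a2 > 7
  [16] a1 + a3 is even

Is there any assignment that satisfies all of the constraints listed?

One satisfying assignment is a1 = 5, a2 = 4, a3 = 5, a4 = 5, a5 = 3.
For the less obvious constraints — constraint 6: a5 + a1 = 8; constraint 13: a3 - a5 = 2; constraint 14: a5 - a2 = -1 — and the others hold by inspection.

Satisfiable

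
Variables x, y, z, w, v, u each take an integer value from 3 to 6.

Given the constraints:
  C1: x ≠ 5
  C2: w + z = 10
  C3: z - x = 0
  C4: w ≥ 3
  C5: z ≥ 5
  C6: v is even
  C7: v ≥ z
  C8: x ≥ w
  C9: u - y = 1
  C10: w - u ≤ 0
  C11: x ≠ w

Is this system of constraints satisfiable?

Satisfiable

Setting (x, y, z, w, v, u) = (6, 3, 6, 4, 6, 4) satisfies everything: constraint 2: w + z = 10; constraint 3: z - x = 0; constraint 9: u - y = 1, and the others follow.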